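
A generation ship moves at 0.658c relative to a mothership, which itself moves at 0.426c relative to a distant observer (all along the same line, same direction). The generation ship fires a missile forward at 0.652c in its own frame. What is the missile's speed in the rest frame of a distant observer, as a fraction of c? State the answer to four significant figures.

Compose velocities in two stages. Stage 1 (into S'): u₁ = (0.652+0.658)/(1+0.652×0.658) = 0.91671.
Stage 2 (into S): u = (0.91671+0.426)/(1+0.91671×0.426) = 0.96562, so the speed is 0.9656c.

0.9656c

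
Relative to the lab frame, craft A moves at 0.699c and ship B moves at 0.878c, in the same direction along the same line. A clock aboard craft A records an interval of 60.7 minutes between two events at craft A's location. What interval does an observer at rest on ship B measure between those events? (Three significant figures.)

The velocity of craft A relative to ship B is (0.699 − 0.878)c / (1 − 0.699×0.878) = −0.4634c; relative speed 0.4634c.
At |u| = 0.4634c, γ = (1 − 0.21474)^(−1/2) = 1.1285.
The clock on craft A records proper time, so ship B measures Δt = γΔτ = 1.1285 × 60.7 = 68.5 minutes.

68.5 minutes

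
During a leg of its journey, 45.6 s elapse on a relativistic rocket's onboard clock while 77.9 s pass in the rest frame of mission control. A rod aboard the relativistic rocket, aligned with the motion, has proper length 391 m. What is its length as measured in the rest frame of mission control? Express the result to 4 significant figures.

228.9 m

γ = Δt/Δτ = 77.9/45.6 = 1.70833.
L = L₀/γ = 391/1.70833 = 228.9 m.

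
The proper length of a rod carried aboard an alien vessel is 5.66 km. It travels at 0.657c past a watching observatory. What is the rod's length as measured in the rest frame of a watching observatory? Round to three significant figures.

4.27 km

γ = 1/√(1 − β²) = 1/√(1 − 0.431649) = 1/√0.568351 = 1/0.753891 = 1.3265.
Length contraction: L = L₀/γ = 5.66/1.3265 = 4.27 km.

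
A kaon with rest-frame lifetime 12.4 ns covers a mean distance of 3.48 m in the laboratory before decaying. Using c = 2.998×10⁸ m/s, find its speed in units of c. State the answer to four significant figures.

0.6834c

Lab distance = (lab lifetime)·v = γτ·βc, so βγ = d/(cτ) = 3.480/(2.998×10⁸ × 1.240×10^-8) = 0.93611.
With βγ = 0.93611: γ² = 1 + (βγ)² = 1.876302, and β = (βγ)/γ = 0.93611/1.36978 = 0.6834.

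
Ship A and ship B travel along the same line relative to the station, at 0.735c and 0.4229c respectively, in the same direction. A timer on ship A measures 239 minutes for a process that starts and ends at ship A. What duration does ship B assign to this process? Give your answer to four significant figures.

Transform ship A's velocity into ship B's frame: (0.735 − 0.4229)/(1 − 0.735·0.4229) = 0.3121/0.6891685, so the relative speed is 0.45286c.
At |u| = 0.45286c, γ = (1 − 0.205082)^(−1/2) = 1.1216.
Ship A's interval is proper; time dilation gives Δt_B = γΔτ = 1.1216 × 239 minutes = 268.1 minutes.

268.1 minutes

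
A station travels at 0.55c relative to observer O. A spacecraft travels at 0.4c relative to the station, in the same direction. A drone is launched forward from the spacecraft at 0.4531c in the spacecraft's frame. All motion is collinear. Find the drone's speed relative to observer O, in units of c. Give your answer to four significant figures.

0.9105c

Compose velocities in two stages. Stage 1 (into S'): u₁ = (0.4531+0.4)/(1+0.4531×0.4) = 0.72221.
Stage 2 (into S): u = (0.72221+0.55)/(1+0.72221×0.55) = 0.91053, so the speed is 0.9105c.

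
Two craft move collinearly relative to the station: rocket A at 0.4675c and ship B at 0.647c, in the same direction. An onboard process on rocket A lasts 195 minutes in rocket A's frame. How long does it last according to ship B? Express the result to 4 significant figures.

201.8 minutes

The velocity of rocket A relative to ship B is (0.4675 − 0.647)c / (1 − 0.4675×0.647) = −0.25734c; relative speed 0.25734c.
At |u| = 0.25734c, γ = (1 − 0.0662239)^(−1/2) = 1.0349.
Rocket A's interval is proper; time dilation gives Δt_B = γΔτ = 1.0349 × 195 minutes = 201.8 minutes.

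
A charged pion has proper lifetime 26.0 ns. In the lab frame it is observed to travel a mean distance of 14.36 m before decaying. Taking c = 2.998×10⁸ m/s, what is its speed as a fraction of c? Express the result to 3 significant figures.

d = βγcτ ⇒ βγ = d/(cτ) = 14.36 m / (7.7948 m) = 1.8423.
β = (βγ)/√(1+(βγ)²) = 1.8423/√4.39407 = 0.879.

0.879c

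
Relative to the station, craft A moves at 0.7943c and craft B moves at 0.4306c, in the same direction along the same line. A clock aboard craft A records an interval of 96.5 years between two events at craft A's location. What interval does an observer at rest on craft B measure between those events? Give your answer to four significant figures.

115.8 years

Transform craft A's velocity into craft B's frame: (0.7943 − 0.4306)/(1 − 0.7943·0.4306) = 0.3637/0.65797442, so the relative speed is 0.55276c.
γ for this relative speed: γ = 1/√(1 − 0.305544) = 1.2.
The clock on craft A records proper time, so craft B measures Δt = γΔτ = 1.2 × 96.5 = 115.8 years.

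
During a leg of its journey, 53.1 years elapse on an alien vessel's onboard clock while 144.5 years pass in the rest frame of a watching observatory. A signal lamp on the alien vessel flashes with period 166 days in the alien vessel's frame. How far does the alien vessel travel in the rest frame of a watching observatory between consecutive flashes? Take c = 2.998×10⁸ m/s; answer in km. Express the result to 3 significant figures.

γ = Δt/Δτ = 144.5/53.1 = 2.72128.
β = √(1 − 1/γ²) = 0.93003. Lab-frame period = γτ = 2.72128×166 days = 451.73 days. Distance = βc × γτ = 0.93003 × 2.998×10⁸ m/s × 39029472 s = 1.0882×10^16 m = 1.09×10^13 km.

1.09×10^13 km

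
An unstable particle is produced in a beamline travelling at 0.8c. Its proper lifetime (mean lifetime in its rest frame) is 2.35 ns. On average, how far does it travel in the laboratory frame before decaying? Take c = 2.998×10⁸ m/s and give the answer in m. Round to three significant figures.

γ = 1/√(1 − β²) = 1/√(1 − 0.64) = 1/√0.36 = 1/0.6 = 1.6667.
Lab-frame lifetime: Δt = γτ = 1.6667 × 2.35 ns = 3.9167 ns.
Distance: d = vΔt = 0.8 × 2.998×10⁸ m/s × 3.9167×10^-9 s = 0.939 m.

0.939 m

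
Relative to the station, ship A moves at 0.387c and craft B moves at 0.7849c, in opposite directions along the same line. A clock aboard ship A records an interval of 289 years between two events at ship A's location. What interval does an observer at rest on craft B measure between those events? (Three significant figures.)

Transform ship A's velocity into craft B's frame: (0.387 + 0.7849)/(1 + 0.387·0.7849) = 1.1719/1.3037563, so the relative speed is 0.89886c.
γ for this relative speed: γ = 1/√(1 − 0.807949) = 2.2819.
The clock on ship A records proper time, so craft B measures Δt = γΔτ = 2.2819 × 289 = 659 years.

659 years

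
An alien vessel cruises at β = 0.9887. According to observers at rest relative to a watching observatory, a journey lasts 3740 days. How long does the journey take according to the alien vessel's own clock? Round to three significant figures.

β² = 0.97752769, so γ = 1/√0.02247231 = 6.6708.
The moving clock records proper time: Δτ = Δt/γ = 3740/6.6708 = 561 days.

561 days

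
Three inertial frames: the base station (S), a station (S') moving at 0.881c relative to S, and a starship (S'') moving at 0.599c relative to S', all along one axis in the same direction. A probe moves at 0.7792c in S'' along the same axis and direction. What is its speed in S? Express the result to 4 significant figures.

0.9961c

Compose velocities in two stages. Stage 1 (into S'): u₁ = (0.7792+0.599)/(1+0.7792×0.599) = 0.93963.
Stage 2 (into S): u = (0.93963+0.881)/(1+0.93963×0.881) = 0.99607, so the speed is 0.9961c.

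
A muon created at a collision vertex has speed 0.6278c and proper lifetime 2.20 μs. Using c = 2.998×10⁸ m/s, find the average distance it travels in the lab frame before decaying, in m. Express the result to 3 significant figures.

532 m

γ = 1/√(1 − β²) = 1/√(1 − 0.39413284) = 1/√0.60586716 = 1/0.778375 = 1.2847.
Lab-frame lifetime: Δt = γτ = 1.2847 × 2.20 μs = 2.8263 μs.
Distance: d = vΔt = 0.6278 × 2.998×10⁸ m/s × 2.8263×10^-6 s = 532 m.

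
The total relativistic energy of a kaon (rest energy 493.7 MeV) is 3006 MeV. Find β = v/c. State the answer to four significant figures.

γ = E/(mc²) = 3006/493.7 = 6.0887.
β = √(1 − 1/γ²) = √(1 − 0.0269743) = √0.9730257 = 0.9864.

0.9864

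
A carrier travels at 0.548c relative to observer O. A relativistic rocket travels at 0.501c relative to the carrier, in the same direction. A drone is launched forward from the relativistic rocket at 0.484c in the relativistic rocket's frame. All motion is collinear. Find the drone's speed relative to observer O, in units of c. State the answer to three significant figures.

0.935c

Apply u = (u'+v)/(1+u'v) twice. Drone in the carrier frame: (0.484+0.501)/(1+0.484·0.501) = 0.985/1.242484 = 0.79277c.
That velocity, transformed to the rest frame of observer O: (0.79277+0.548)/(1+0.79277·0.548) = 1.34077/1.43443796 = 0.9347c.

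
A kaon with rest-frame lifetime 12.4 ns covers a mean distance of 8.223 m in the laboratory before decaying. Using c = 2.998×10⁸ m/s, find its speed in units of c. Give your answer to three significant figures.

0.911c

Lab distance = (lab lifetime)·v = γτ·βc, so βγ = d/(cτ) = 8.223/(2.998×10⁸ × 1.240×10^-8) = 2.212.
With βγ = 2.212: γ² = 1 + (βγ)² = 5.89294, and β = (βγ)/γ = 2.212/2.42754 = 0.911.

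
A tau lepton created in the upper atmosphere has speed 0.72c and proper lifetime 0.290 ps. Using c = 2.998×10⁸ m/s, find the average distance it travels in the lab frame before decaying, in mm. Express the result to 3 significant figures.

0.0902 mm

γ = 1/√(1 − β²) = 1/√(1 − 0.5184) = 1/√0.4816 = 1/0.693974 = 1.441.
Lab-frame lifetime: Δt = γτ = 1.441 × 0.290 ps = 0.41789 ps.
Distance: d = vΔt = 0.72 × 2.998×10⁸ m/s × 4.1789×10^-13 s = 9.02×10^-5 m = 0.0902 mm.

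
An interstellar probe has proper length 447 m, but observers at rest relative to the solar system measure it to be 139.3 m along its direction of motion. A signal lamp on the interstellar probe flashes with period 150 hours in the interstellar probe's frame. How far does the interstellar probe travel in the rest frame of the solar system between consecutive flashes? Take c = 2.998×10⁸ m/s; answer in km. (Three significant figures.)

4.94×10^11 km

γ = L₀/L = 447/139.3 = 3.2089.
β = √(1 − 1/γ²) = 0.9502. Lab-frame period = γτ = 3.2089×150 hours = 481.33 hours. Distance = βc × γτ = 0.9502 × 2.998×10⁸ m/s × 1732788 s = 4.9362×10^14 m = 4.94×10^11 km.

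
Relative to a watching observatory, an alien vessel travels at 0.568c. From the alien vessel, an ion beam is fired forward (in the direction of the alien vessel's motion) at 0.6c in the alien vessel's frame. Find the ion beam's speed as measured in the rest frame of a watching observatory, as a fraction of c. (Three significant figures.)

In units of c, u = (u' + v)/(1 + u'v) with u' = 0.6 and v = 0.568.
Numerator: 0.6 + 0.568 = 1.168. Denominator: 1 + (0.6)(0.568) = 1.3408.
u = 1.168/1.3408 = 0.87112, so the speed is 0.871c.

0.871c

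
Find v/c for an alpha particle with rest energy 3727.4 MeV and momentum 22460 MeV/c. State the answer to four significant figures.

βγ = pc/(mc²) = 22460/3727.4 = 6.0256.
Since γ² = 1 + (βγ)² = 37.3079, γ = √37.3079 = 6.10802, and β = (βγ)/γ = 6.0256/6.10802 = 0.9865.

0.9865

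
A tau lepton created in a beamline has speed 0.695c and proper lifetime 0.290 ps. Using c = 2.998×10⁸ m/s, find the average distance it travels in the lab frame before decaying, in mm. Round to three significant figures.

γ = 1/√(1 − β²) = 1/√(1 − 0.483025) = 1/√0.516975 = 1/0.71901 = 1.3908.
Lab-frame lifetime: Δt = γτ = 1.3908 × 0.290 ps = 0.40333 ps.
Distance: d = vΔt = 0.695 × 2.998×10⁸ m/s × 4.0333×10^-13 s = 8.40×10^-5 m = 0.0840 mm.

0.0840 mm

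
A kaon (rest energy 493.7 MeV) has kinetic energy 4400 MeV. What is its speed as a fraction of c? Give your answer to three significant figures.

K = (γ−1)mc², so γ = 1 + 4400/493.7 = 9.9123.
Then v/c = √(1 − γ⁻²) = √(1 − 0.0101777) = √0.9898223 = 0.995.

0.995c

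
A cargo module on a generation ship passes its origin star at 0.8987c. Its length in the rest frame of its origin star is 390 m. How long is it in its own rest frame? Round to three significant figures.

889 m

γ = 1/√(1 − β²) = 1/√(1 − 0.80766169) = 1/√0.19233831 = 1/0.438564 = 2.2802.
Proper length: L₀ = γ·L = 2.2802 × 390 = 889 m.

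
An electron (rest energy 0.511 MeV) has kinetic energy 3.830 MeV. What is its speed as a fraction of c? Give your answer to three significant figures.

γ = 1 + K/(mc²) = 1 + 3.830/0.511 = 8.4951.
β = √(1 − 1/γ²) = √(1 − 0.0138568) = √0.9861432 = 0.993.

0.993c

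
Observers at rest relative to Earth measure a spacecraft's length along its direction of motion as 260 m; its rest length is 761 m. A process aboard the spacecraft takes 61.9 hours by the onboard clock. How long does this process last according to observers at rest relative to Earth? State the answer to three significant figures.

γ = L₀/L = 761/260 = 2.92692.
Δt = γΔτ = 2.92692 × 61.9 = 181 hours.

181 hours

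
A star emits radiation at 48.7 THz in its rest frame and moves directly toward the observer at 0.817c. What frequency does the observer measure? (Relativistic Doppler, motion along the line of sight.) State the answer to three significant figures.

153 THz

Relativistic Doppler (source moving toward): f_obs = f_src · √((1+β)/(1−β)).
With β = 0.817: factor = √(1.817/0.183) = 3.151.
f_obs = 48.7 × 3.151 = 153 THz.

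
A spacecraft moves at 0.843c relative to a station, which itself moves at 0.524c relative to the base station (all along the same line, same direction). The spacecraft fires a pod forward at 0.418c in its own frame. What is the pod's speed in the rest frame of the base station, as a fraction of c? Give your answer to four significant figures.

Compose velocities in two stages. Stage 1 (into S'): u₁ = (0.418+0.843)/(1+0.418×0.843) = 0.93243.
Stage 2 (into S): u = (0.93243+0.524)/(1+0.93243×0.524) = 0.97839, so the speed is 0.9784c.

0.9784c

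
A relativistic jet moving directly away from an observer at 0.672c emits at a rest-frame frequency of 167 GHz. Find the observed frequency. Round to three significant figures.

Relativistic Doppler (source moving away): f_obs = f_src · √((1−β)/(1+β)).
With β = 0.672: factor = √(0.328/1.672) = 0.44291.
f_obs = 167 × 0.44291 = 74.0 GHz.

74.0 GHz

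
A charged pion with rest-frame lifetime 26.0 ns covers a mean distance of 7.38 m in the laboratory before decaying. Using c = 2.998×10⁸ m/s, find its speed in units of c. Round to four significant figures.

d = βγcτ ⇒ βγ = d/(cτ) = 7.380 m / (7.7948 m) = 0.94679.
β = (βγ)/√(1+(βγ)²) = 0.94679/√1.896411 = 0.6875.

0.6875c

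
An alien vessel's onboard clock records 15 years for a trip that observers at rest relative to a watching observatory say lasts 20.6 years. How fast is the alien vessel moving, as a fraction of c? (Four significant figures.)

γ = Δt/Δτ = 20.6/15 = 1.3733.
β = √(1 − 1/γ²) = √(1 − 0.530236) = √0.469764 = 0.6854.

0.6854c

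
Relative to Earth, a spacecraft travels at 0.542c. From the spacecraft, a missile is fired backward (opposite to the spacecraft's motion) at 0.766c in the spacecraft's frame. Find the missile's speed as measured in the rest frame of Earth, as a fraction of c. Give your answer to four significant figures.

0.3830c

In units of c, u = (u' + v)/(1 + u'v) with u' = −0.766 and v = 0.542.
Numerator: −0.766 + 0.542 = −0.224. Denominator: 1 + (−0.766)(0.542) = 0.584828.
u = −0.224/0.584828 = −0.38302, so the speed is 0.3830c.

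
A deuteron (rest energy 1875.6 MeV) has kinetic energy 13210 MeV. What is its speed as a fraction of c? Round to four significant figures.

0.9922c

γ = 1 + K/(mc²) = 1 + 13210/1875.6 = 8.0431.
β = √(1 − 1/γ²) = √(1 − 0.015458) = √0.984542 = 0.9922.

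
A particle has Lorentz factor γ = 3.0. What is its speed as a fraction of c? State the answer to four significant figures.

0.9428c

β = √(1 − 1/γ²) = √(1 − 1/9) = √0.888889 = 0.9428.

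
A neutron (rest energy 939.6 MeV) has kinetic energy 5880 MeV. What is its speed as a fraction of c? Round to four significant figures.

0.9905c

K = (γ−1)mc², so γ = 1 + 5880/939.6 = 7.258.
Then v/c = √(1 − γ⁻²) = √(1 − 0.0189831) = √0.9810169 = 0.9905.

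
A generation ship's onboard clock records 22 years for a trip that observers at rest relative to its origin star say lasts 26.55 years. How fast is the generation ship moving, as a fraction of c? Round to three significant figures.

γ = Δt/Δτ = 26.55/22 = 1.2068.
β = √(1 − 1/γ²) = √(1 − 0.68664) = √0.31336 = 0.560.

0.560c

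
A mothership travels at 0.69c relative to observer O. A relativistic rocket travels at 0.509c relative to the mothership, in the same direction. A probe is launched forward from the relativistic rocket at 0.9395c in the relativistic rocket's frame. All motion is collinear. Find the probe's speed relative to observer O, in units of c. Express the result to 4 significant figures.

0.9963c

First combine the probe and relativistic rocket (S''→S'): u₁ = (0.9395 + 0.509)/(1 + 0.9395×0.509) = 1.4485/1.4782055 = 0.9799.
Then combine with the mothership (S'→S): u = (0.9799 + 0.69)/(1 + 0.9799×0.69) = 1.6699/1.676131 = 0.99628.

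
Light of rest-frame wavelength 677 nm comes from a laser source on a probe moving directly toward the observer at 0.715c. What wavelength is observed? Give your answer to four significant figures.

Relativistic Doppler for wavelength: λ_obs = λ_src · √((1−β)/(1+β)).
With β = 0.715: factor = √(0.285/1.715) = 0.40765.
λ_obs = 677 × 0.40765 = 276.0 nm.

276.0 nm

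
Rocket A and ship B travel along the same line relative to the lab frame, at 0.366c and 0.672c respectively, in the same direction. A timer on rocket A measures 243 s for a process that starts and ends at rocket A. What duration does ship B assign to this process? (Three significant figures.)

266 s

Speed of rocket A in ship B's frame: u = (v_A − v_B)/(1 − v_A v_B/c²) = (0.366 − 0.672)/(1 − 0.366×0.672) = −0.306/0.754048 = −0.40581; |u| = 0.40581c.
γ for this relative speed: γ = 1/√(1 − 0.164682) = 1.0941.
Rocket A's interval is proper; time dilation gives Δt_B = γΔτ = 1.0941 × 243 s = 266 s.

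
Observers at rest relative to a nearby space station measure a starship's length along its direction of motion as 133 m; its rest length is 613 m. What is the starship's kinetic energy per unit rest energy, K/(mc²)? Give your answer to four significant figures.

γ = L₀/L = 613/133 = 4.60902.
K/(mc²) = γ − 1 = 4.60902 − 1 = 3.609.

3.609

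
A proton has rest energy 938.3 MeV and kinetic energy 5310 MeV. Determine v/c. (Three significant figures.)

K = (γ−1)mc², so γ = 1 + 5310/938.3 = 6.6592.
Then v/c = √(1 − γ⁻²) = √(1 − 0.0225505) = √0.9774495 = 0.989.

0.989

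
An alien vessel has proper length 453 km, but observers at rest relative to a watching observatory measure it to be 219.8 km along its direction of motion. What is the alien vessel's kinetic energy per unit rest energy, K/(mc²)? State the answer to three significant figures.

Length contraction gives γ = L₀/L = 453/219.8 = 2.06096.
K/(mc²) = γ − 1 = 2.06096 − 1 = 1.06.

1.06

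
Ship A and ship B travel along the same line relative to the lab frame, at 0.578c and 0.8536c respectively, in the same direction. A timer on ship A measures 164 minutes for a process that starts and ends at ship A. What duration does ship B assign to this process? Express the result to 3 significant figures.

195 minutes

Speed of ship A in ship B's frame: u = (v_A − v_B)/(1 − v_A v_B/c²) = (0.578 − 0.8536)/(1 − 0.578×0.8536) = −0.2756/0.5066192 = −0.544; |u| = 0.544c.
At |u| = 0.544c, γ = (1 − 0.295936)^(−1/2) = 1.1918.
The clock on ship A records proper time, so ship B measures Δt = γΔτ = 1.1918 × 164 = 195 minutes.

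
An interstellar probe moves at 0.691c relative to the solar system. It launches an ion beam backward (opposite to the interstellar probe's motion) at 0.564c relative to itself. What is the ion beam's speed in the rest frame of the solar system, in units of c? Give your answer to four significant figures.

Relativistic velocity addition: u = (u' + v)/(1 + u'v/c²), with u' = −0.564c and v = 0.691c.
Numerator: −0.564 + 0.691 = 0.127. Denominator: 1 + (−0.564)(0.691) = 0.610276.
u = 0.127/0.610276 = 0.2081, so the speed is 0.2081c.

0.2081c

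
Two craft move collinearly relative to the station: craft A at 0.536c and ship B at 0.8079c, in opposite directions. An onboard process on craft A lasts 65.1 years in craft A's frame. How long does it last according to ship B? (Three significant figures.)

188 years

Speed of craft A in ship B's frame: u = (v_A + v_B)/(1 + v_A v_B/c²) = (0.536 + 0.8079)/(1 + 0.536×0.8079) = 1.3439/1.4330344 = 0.9378; |u| = 0.9378c.
At |u| = 0.9378c, γ = (1 − 0.879469)^(−1/2) = 2.8804.
Craft A's interval is proper; time dilation gives Δt_B = γΔτ = 2.8804 × 65.1 years = 188 years.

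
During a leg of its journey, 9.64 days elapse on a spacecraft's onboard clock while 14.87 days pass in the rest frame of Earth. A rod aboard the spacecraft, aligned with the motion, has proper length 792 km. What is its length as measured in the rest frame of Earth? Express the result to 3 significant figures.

513 km

From Δt = γΔτ: γ = 14.87/9.64 = 1.54253.
L = L₀/γ = 792/1.54253 = 513 km.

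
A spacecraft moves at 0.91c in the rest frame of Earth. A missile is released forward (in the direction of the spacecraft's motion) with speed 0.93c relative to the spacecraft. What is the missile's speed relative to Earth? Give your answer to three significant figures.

0.997c

Relativistic velocity addition: u = (u' + v)/(1 + u'v/c²), with u' = 0.93c and v = 0.91c.
Numerator: 0.93 + 0.91 = 1.84. Denominator: 1 + (0.93)(0.91) = 1.8463.
u = 1.84/1.8463 = 0.99659, so the speed is 0.997c.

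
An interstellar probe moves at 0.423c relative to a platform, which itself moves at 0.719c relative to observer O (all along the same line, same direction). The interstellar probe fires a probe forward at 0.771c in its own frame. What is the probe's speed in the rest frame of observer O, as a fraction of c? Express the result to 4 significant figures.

First combine the probe and interstellar probe (S''→S'): u₁ = (0.771 + 0.423)/(1 + 0.771×0.423) = 1.194/1.326133 = 0.90036.
Then combine with the platform (S'→S): u = (0.90036 + 0.719)/(1 + 0.90036×0.719) = 1.61936/1.64735884 = 0.983.

0.9830c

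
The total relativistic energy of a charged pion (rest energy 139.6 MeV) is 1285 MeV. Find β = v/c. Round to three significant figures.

γ = E/(mc²) = 1285/139.6 = 9.2049.
β = √(1 − 1/γ²) = √(1 − 0.0118022) = √0.9881978 = 0.994.

0.994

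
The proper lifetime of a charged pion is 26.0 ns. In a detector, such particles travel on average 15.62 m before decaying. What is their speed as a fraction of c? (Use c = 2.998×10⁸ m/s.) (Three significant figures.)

d = βγcτ ⇒ βγ = d/(cτ) = 15.62 m / (7.7948 m) = 2.0039.
β = (βγ)/√(1+(βγ)²) = 2.0039/√5.01562 = 0.895.

0.895c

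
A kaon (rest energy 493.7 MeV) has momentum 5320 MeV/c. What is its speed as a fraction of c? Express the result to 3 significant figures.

pc/(mc²) = 5320/493.7 = 10.776 = βγ = β/√(1−β²).
So β² = x²/(1 + x²) with x = 10.776: x² = 116.122, β² = 116.122/117.122 = 0.991462, β = 0.996.

0.996c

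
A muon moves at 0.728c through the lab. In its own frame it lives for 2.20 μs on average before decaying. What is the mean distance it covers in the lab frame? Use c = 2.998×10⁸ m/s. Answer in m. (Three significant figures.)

700 m

γ = 1/√(1 − β²) = 1/√(1 − 0.529984) = 1/√0.470016 = 1/0.685577 = 1.4586.
Lab-frame lifetime: Δt = γτ = 1.4586 × 2.20 μs = 3.2089 μs.
Distance: d = vΔt = 0.728 × 2.998×10⁸ m/s × 3.2089×10^-6 s = 700 m.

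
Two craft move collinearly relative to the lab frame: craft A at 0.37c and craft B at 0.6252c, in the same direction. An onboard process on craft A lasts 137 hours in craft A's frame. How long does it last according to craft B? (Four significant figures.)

The velocity of craft A relative to craft B is (0.37 − 0.6252)c / (1 − 0.37×0.6252) = −0.332c; relative speed 0.332c.
At |u| = 0.332c, γ = (1 − 0.110224)^(−1/2) = 1.0601.
Craft A's interval is proper; time dilation gives Δt_B = γΔτ = 1.0601 × 137 hours = 145.2 hours.

145.2 hours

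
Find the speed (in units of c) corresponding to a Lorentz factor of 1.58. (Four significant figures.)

0.7742c

β = √(1 − 1/γ²) = √(1 − 1/2.4964) = √0.599423 = 0.7742.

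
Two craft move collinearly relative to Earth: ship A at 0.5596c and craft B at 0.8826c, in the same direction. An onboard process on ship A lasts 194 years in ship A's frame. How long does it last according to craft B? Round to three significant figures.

252 years

The velocity of ship A relative to craft B is (0.5596 − 0.8826)c / (1 − 0.5596×0.8826) = −0.63822c; relative speed 0.63822c.
At |u| = 0.63822c, γ = (1 − 0.407325)^(−1/2) = 1.2989.
The clock on ship A records proper time, so craft B measures Δt = γΔτ = 1.2989 × 194 = 252 years.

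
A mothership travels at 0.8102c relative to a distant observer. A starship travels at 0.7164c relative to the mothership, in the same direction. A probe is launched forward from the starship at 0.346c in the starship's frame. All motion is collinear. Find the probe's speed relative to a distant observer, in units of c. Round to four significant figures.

First combine the probe and starship (S''→S'): u₁ = (0.346 + 0.7164)/(1 + 0.346×0.7164) = 1.0624/1.2478744 = 0.85137.
Then combine with the mothership (S'→S): u = (0.85137 + 0.8102)/(1 + 0.85137×0.8102) = 1.66157/1.689779974 = 0.98331.

0.9833c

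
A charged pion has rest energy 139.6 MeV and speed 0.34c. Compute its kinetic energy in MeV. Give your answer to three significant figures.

8.84 MeV

γ = 1/√(1 − β²) = 1/√(1 − 0.1156) = 1/√0.8844 = 1/0.940425 = 1.063349.
Kinetic energy: K = (γ − 1)mc² = (1.063349 − 1) × 139.6 MeV = 0.063349 × 139.6 = 8.84 MeV.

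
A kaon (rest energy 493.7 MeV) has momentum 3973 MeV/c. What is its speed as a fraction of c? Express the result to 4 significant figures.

pc/(mc²) = 3973/493.7 = 8.0474 = βγ = β/√(1−β²).
So β² = x²/(1 + x²) with x = 8.0474: x² = 64.7606, β² = 64.7606/65.7606 = 0.984793, β = 0.9924.

0.9924c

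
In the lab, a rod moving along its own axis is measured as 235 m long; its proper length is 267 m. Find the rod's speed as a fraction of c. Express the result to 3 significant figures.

Length contraction gives γ = L₀/L = 267/235 = 1.1362.
β = √(1 − 1/γ²) = √0.225377 = 0.475.

0.475c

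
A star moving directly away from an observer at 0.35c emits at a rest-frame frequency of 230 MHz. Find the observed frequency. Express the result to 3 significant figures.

160 MHz

Relativistic Doppler (source moving away): f_obs = f_src · √((1−β)/(1+β)).
With β = 0.35: factor = √(0.65/1.35) = 0.69389.
f_obs = 230 × 0.69389 = 160 MHz.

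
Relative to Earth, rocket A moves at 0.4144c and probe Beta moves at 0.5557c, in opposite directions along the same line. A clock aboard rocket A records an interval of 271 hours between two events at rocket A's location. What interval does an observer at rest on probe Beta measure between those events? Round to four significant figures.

440.6 hours

The velocity of rocket A relative to probe Beta is (0.4144 + 0.5557)c / (1 + 0.4144×0.5557) = 0.78852c; relative speed 0.78852c.
At |u| = 0.78852c, γ = (1 − 0.621764)^(−1/2) = 1.626.
The clock on rocket A records proper time, so probe Beta measures Δt = γΔτ = 1.626 × 271 = 440.6 hours.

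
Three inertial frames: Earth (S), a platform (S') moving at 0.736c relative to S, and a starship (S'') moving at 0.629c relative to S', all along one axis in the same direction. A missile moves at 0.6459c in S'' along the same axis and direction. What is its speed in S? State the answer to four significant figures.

0.9852c

First combine the missile and starship (S''→S'): u₁ = (0.6459 + 0.629)/(1 + 0.6459×0.629) = 1.2749/1.4062711 = 0.90658.
Then combine with the platform (S'→S): u = (0.90658 + 0.736)/(1 + 0.90658×0.736) = 1.64258/1.66724288 = 0.98521.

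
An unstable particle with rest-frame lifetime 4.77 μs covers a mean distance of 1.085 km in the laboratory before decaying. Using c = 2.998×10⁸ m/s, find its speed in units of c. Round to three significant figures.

0.604c

d = βγcτ ⇒ βγ = d/(cτ) = 1085 m / (1430.046 m) = 0.75872.
β = (βγ)/√(1+(βγ)²) = 0.75872/√1.575656 = 0.604.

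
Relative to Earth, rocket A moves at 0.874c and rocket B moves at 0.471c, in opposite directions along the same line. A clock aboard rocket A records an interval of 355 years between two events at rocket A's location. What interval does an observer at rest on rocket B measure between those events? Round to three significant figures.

1170 years

The velocity of rocket A relative to rocket B is (0.874 + 0.471)c / (1 + 0.874×0.471) = 0.95278c; relative speed 0.95278c.
At |u| = 0.95278c, γ = (1 − 0.90779)^(−1/2) = 3.2931.
The clock on rocket A records proper time, so rocket B measures Δt = γΔτ = 3.2931 × 355 = 1170 years.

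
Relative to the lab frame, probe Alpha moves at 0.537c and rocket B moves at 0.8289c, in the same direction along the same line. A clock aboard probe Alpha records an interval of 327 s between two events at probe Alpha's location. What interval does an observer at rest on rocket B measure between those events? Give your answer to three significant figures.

The velocity of probe Alpha relative to rocket B is (0.537 − 0.8289)c / (1 − 0.537×0.8289) = −0.52606c; relative speed 0.52606c.
γ for this relative speed: γ = 1/√(1 − 0.276739) = 1.1759.
The clock on probe Alpha records proper time, so rocket B measures Δt = γΔτ = 1.1759 × 327 = 385 s.

385 s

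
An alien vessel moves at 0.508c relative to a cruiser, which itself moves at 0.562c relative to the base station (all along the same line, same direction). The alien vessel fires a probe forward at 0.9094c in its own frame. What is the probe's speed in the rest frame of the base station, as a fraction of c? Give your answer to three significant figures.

0.991c

Compose velocities in two stages. Stage 1 (into S'): u₁ = (0.9094+0.508)/(1+0.9094×0.508) = 0.96951.
Stage 2 (into S): u = (0.96951+0.562)/(1+0.96951×0.562) = 0.99136, so the speed is 0.991c.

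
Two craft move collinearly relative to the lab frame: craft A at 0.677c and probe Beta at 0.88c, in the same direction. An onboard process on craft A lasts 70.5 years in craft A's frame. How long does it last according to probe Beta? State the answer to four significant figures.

81.53 years

Speed of craft A in probe Beta's frame: u = (v_A − v_B)/(1 − v_A v_B/c²) = (0.677 − 0.88)/(1 − 0.677×0.88) = −0.203/0.40424 = −0.50218; |u| = 0.50218c.
γ for this relative speed: γ = 1/√(1 − 0.252185) = 1.1564.
The clock on craft A records proper time, so probe Beta measures Δt = γΔτ = 1.1564 × 70.5 = 81.53 years.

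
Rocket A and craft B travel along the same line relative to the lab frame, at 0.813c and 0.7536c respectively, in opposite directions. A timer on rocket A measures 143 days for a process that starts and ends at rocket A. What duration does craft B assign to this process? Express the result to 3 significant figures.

The velocity of rocket A relative to craft B is (0.813 + 0.7536)c / (1 + 0.813×0.7536) = 0.97143c; relative speed 0.97143c.
γ for this relative speed: γ = 1/√(1 − 0.943676) = 4.2136.
The clock on rocket A records proper time, so craft B measures Δt = γΔτ = 4.2136 × 143 = 603 days.

603 days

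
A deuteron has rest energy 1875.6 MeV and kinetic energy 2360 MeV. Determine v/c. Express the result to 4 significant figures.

0.8966

K = (γ−1)mc², so γ = 1 + 2360/1875.6 = 2.2583.
Then v/c = √(1 − γ⁻²) = √(1 − 0.196082) = √0.803918 = 0.8966.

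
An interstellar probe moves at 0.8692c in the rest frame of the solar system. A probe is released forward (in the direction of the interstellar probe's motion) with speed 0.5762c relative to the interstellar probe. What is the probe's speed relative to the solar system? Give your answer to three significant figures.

Relativistic velocity addition: u = (u' + v)/(1 + u'v/c²), with u' = 0.5762c and v = 0.8692c.
Numerator: 0.5762 + 0.8692 = 1.4454. Denominator: 1 + (0.5762)(0.8692) = 1.50083304.
u = 1.4454/1.50083304 = 0.96307, so the speed is 0.963c.

0.963c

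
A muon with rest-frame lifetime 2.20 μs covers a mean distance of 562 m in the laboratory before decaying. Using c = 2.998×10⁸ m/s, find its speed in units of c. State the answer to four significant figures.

0.6486c

Lab distance = (lab lifetime)·v = γτ·βc, so βγ = d/(cτ) = 562.0/(2.998×10⁸ × 2.200×10^-6) = 0.85208.
With βγ = 0.85208: γ² = 1 + (βγ)² = 1.72604, and β = (βγ)/γ = 0.85208/1.31379 = 0.6486.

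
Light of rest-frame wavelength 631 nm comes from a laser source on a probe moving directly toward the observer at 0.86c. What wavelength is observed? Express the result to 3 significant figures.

173 nm

Relativistic Doppler for wavelength: λ_obs = λ_src · √((1−β)/(1+β)).
With β = 0.86: factor = √(0.14/1.86) = 0.27435.
λ_obs = 631 × 0.27435 = 173 nm.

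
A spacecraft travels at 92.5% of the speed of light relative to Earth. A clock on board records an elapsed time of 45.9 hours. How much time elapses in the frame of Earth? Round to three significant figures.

γ = 1/√(1 − β²) = 1/√(1 − 0.855625) = 1/√0.144375 = 1/0.379967 = 2.6318.
The onboard clock measures proper time, so the interval in the rest frame of Earth is dilated: Δt = γ·Δτ = 2.6318 × 45.9 hours = 121 hours.

121 hours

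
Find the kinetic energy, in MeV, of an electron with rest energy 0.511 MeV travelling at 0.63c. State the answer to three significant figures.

With β = 0.63, γ = 1/√(1 − 0.63²) = 1/√0.6031 = 1.28767.
Kinetic energy: K = (γ − 1)mc² = (1.28767 − 1) × 0.511 MeV = 0.28767 × 0.511 = 0.147 MeV.

0.147 MeV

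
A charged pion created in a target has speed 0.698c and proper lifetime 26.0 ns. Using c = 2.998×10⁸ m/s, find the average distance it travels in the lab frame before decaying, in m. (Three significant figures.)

With β = 0.698, γ = 1/√(1 − 0.698²) = 1/√0.512796 = 1.3965.
Lab-frame lifetime: Δt = γτ = 1.3965 × 26.0 ns = 36.309 ns.
Distance: d = vΔt = 0.698 × 2.998×10⁸ m/s × 3.6309×10^-8 s = 7.60 m.

7.60 m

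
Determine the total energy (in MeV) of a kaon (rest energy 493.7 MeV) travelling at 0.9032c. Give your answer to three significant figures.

1150 MeV

With β = 0.9032, γ = 1/√(1 − 0.9032²) = 1/√0.18422976 = 2.3298.
Total energy: E = γmc² = 2.3298 × 493.7 MeV = 1150 MeV.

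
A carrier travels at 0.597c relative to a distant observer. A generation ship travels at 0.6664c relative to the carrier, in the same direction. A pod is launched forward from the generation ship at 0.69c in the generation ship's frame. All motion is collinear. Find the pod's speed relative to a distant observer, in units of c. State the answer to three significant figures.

0.982c

First combine the pod and generation ship (S''→S'): u₁ = (0.69 + 0.6664)/(1 + 0.69×0.6664) = 1.3564/1.459816 = 0.92916.
Then combine with the carrier (S'→S): u = (0.92916 + 0.597)/(1 + 0.92916×0.597) = 1.52616/1.55470852 = 0.98164.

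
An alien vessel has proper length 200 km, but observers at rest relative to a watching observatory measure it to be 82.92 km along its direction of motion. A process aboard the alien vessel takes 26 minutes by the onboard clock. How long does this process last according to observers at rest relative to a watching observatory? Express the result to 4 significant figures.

62.71 minutes

Length contraction gives γ = L₀/L = 200/82.92 = 2.41196.
Δt = γΔτ = 2.41196 × 26 = 62.71 minutes.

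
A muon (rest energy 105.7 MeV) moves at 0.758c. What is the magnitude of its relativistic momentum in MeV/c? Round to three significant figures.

With β = 0.758, γ = 1/√(1 − 0.758²) = 1/√0.425436 = 1.5331.
Momentum: p = γβ·mc = 1.5331 × 0.758 × 105.7 MeV/c = 123 MeV/c.

123 MeV/c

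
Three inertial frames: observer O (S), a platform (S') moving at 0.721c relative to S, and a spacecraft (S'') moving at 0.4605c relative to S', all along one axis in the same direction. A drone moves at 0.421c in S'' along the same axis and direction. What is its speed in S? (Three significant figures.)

Apply u = (u'+v)/(1+u'v) twice. Drone in the platform frame: (0.421+0.4605)/(1+0.421·0.4605) = 0.8815/1.1938705 = 0.73835c.
That velocity, transformed to the rest frame of observer O: (0.73835+0.721)/(1+0.73835·0.721) = 1.45935/1.53235035 = 0.95236c.

0.952c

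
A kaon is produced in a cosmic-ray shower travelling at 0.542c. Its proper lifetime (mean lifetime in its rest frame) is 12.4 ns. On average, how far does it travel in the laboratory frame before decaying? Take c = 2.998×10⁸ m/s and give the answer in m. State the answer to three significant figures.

2.40 m

γ = 1/√(1 − β²) = 1/√(1 − 0.293764) = 1/√0.706236 = 1/0.840378 = 1.1899.
Lab-frame lifetime: Δt = γτ = 1.1899 × 12.4 ns = 14.755 ns.
Distance: d = vΔt = 0.542 × 2.998×10⁸ m/s × 1.4755×10^-8 s = 2.40 m.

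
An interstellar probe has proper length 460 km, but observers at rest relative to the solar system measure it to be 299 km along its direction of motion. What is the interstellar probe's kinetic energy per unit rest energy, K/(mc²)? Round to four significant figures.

Length contraction gives γ = L₀/L = 460/299 = 1.53846.
K/(mc²) = γ − 1 = 1.53846 − 1 = 0.5385.

0.5385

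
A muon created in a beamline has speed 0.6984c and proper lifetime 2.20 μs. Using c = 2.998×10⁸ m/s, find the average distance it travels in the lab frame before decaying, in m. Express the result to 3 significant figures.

γ = 1/√(1 − β²) = 1/√(1 − 0.48776256) = 1/√0.51223744 = 1/0.715708 = 1.3972.
Lab-frame lifetime: Δt = γτ = 1.3972 × 2.20 μs = 3.0738 μs.
Distance: d = vΔt = 0.6984 × 2.998×10⁸ m/s × 3.0738×10^-6 s = 644 m.

644 m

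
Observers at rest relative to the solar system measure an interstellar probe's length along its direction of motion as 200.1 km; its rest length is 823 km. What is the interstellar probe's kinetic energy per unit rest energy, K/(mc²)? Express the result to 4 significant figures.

From L = L₀/γ: γ = 823/200.1 = 4.11294.
K/(mc²) = γ − 1 = 4.11294 − 1 = 3.113.

3.113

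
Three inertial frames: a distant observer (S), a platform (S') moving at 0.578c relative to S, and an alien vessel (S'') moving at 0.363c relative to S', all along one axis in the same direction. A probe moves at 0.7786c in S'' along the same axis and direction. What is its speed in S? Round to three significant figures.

Apply u = (u'+v)/(1+u'v) twice. Probe in the platform frame: (0.7786+0.363)/(1+0.7786·0.363) = 1.1416/1.2826318 = 0.89004c.
That velocity, transformed to the rest frame of a distant observer: (0.89004+0.578)/(1+0.89004·0.578) = 1.46804/1.51444312 = 0.96936c.

0.969c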